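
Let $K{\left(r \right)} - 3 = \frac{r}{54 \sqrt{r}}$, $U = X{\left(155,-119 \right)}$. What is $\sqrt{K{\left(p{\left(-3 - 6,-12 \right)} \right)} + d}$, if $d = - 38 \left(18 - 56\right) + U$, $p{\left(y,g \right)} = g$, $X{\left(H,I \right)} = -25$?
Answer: $\frac{\sqrt{115182 + 3 i \sqrt{3}}}{9} \approx 37.709 + 0.00085058 i$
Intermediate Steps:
$U = -25$
$K{\left(r \right)} = 3 + \frac{\sqrt{r}}{54}$ ($K{\left(r \right)} = 3 + \frac{r}{54 \sqrt{r}} = 3 + r \frac{1}{54 \sqrt{r}} = 3 + \frac{\sqrt{r}}{54}$)
$d = 1419$ ($d = - 38 \left(18 - 56\right) - 25 = \left(-38\right) \left(-38\right) - 25 = 1444 - 25 = 1419$)
$\sqrt{K{\left(p{\left(-3 - 6,-12 \right)} \right)} + d} = \sqrt{\left(3 + \frac{\sqrt{-12}}{54}\right) + 1419} = \sqrt{\left(3 + \frac{2 i \sqrt{3}}{54}\right) + 1419} = \sqrt{\left(3 + \frac{i \sqrt{3}}{27}\right) + 1419} = \sqrt{1422 + \frac{i \sqrt{3}}{27}}$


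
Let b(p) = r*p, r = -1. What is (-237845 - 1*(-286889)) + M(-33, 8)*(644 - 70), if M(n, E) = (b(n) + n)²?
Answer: 49044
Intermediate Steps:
b(p) = -p
M(n, E) = 0 (M(n, E) = (-n + n)² = 0² = 0)
(-237845 - 1*(-286889)) + M(-33, 8)*(644 - 70) = (-237845 - 1*(-286889)) + 0*(644 - 70) = (-237845 + 286889) + 0*574 = 49044 + 0 = 49044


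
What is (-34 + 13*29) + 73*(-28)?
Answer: -1701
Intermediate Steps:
(-34 + 13*29) + 73*(-28) = (-34 + 377) - 2044 = 343 - 2044 = -1701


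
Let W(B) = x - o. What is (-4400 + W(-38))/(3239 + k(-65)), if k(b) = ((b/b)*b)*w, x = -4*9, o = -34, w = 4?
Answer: -4402/2979 ≈ -1.4777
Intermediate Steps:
x = -36
W(B) = -2 (W(B) = -36 - 1*(-34) = -36 + 34 = -2)
k(b) = 4*b (k(b) = ((b/b)*b)*4 = (1*b)*4 = b*4 = 4*b)
(-4400 + W(-38))/(3239 + k(-65)) = (-4400 - 2)/(3239 + 4*(-65)) = -4402/(3239 - 260) = -4402/2979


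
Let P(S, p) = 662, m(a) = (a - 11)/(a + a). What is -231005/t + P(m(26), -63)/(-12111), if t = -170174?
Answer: 2685046367/2060977314 ≈ 1.3028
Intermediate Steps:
m(a) = (-11 + a)/(2*a) (m(a) = (-11 + a)/((2*a)) = (-11 + a)*(1/(2*a)) = (-11 + a)/(2*a))
-231005/t + P(m(26), -63)/(-12111) = -231005/(-170174) + 662/(-12111) = -231005*(-1/170174) + 662*(-1/12111) = 231005/170174 - 662/12111 = 2685046367/2060977314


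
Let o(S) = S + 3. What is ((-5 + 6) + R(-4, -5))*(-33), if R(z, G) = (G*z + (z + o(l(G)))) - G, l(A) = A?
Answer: -660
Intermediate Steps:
o(S) = 3 + S
R(z, G) = 3 + z + G*z (R(z, G) = (G*z + (z + (3 + G))) - G = (G*z + (3 + G + z)) - G = (3 + G + z + G*z) - G = 3 + z + G*z)
((-5 + 6) + R(-4, -5))*(-33) = ((-5 + 6) + (3 - 4 - 5*(-4)))*(-33) = (1 + (3 - 4 + 20))*(-33) = (1 + 19)*(-33) = 20*(-33) = -660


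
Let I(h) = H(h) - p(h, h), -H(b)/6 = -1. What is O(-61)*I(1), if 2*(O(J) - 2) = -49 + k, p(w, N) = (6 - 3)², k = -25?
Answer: 105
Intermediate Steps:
H(b) = 6 (H(b) = -6*(-1) = 6)
p(w, N) = 9 (p(w, N) = 3² = 9)
O(J) = -35 (O(J) = 2 + (-49 - 25)/2 = 2 + (½)*(-74) = 2 - 37 = -35)
I(h) = -3 (I(h) = 6 - 1*9 = 6 - 9 = -3)
O(-61)*I(1) = -35*(-3) = 105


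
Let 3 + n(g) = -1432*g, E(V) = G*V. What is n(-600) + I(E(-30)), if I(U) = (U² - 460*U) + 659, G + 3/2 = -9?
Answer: 814181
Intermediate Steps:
G = -21/2 (G = -3/2 - 9 = -21/2 ≈ -10.500)
E(V) = -21*V/2
I(U) = 659 + U² - 460*U
n(g) = -3 - 1432*g
n(-600) + I(E(-30)) = (-3 - 1432*(-600)) + (659 + (-21/2*(-30))² - (-4830)*(-30)) = (-3 + 859200) + (659 + 315² - 460*315) = 859197 + (659 + 99225 - 144900) = 859197 - 45016 = 814181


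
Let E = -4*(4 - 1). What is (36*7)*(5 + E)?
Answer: -1764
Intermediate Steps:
E = -12 (E = -4*3 = -12)
(36*7)*(5 + E) = (36*7)*(5 - 12) = 252*(-7) = -1764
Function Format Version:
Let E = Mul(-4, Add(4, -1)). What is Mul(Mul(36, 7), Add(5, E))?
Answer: -1764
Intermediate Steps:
E = -12 (E = Mul(-4, 3) = -12)
Mul(Mul(36, 7), Add(5, E)) = Mul(Mul(36, 7), Add(5, -12)) = Mul(252, -7) = -1764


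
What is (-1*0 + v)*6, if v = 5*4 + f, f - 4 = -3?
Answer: 126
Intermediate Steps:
f = 1 (f = 4 - 3 = 1)
v = 21 (v = 5*4 + 1 = 20 + 1 = 21)
(-1*0 + v)*6 = (-1*0 + 21)*6 = (0 + 21)*6 = 21*6 = 126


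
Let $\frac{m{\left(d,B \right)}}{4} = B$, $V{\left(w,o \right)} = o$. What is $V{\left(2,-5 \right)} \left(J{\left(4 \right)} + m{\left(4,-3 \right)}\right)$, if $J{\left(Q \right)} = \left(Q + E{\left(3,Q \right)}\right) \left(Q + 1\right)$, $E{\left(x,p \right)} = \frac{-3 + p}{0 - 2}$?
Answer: $- \frac{55}{2} \approx -27.5$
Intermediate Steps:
$E{\left(x,p \right)} = \frac{3}{2} - \frac{p}{2}$ ($E{\left(x,p \right)} = \frac{-3 + p}{-2} = \left(-3 + p\right) \left(- \frac{1}{2}\right) = \frac{3}{2} - \frac{p}{2}$)
$J{\left(Q \right)} = \left(1 + Q\right) \left(\frac{3}{2} + \frac{Q}{2}\right)$ ($J{\left(Q \right)} = \left(Q - \left(- \frac{3}{2} + \frac{Q}{2}\right)\right) \left(Q + 1\right) = \left(\frac{3}{2} + \frac{Q}{2}\right) \left(1 + Q\right) = \left(1 + Q\right) \left(\frac{3}{2} + \frac{Q}{2}\right)$)
$m{\left(d,B \right)} = 4 B$
$V{\left(2,-5 \right)} \left(J{\left(4 \right)} + m{\left(4,-3 \right)}\right) = - 5 \left(\left(\frac{3}{2} + \frac{4^{2}}{2} + 2 \cdot 4\right) + 4 \left(-3\right)\right) = - 5 \left(\left(\frac{3}{2} + \frac{1}{2} \cdot 16 + 8\right) - 12\right) = - 5 \left(\left(\frac{3}{2} + 8 + 8\right) - 12\right) = - 5 \left(\frac{35}{2} - 12\right) = \left(-5\right) \frac{11}{2} = - \frac{55}{2}$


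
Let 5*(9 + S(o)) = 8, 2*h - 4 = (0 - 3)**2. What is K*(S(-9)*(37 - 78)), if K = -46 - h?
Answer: -31857/2 ≈ -15929.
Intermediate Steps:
h = 13/2 (h = 2 + (0 - 3)**2/2 = 2 + (1/2)*(-3)**2 = 2 + (1/2)*9 = 2 + 9/2 = 13/2 ≈ 6.5000)
S(o) = -37/5 (S(o) = -9 + (1/5)*8 = -9 + 8/5 = -37/5)
K = -105/2 (K = -46 - 1*13/2 = -46 - 13/2 = -105/2 ≈ -52.500)
K*(S(-9)*(37 - 78)) = -(-777)*(37 - 78)/2 = -(-777)*(-41)/2 = -105/2*1517/5 = -31857/2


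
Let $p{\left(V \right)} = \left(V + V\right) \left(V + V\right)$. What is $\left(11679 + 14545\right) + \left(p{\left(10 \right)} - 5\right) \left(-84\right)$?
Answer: $-6956$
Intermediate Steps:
$p{\left(V \right)} = 4 V^{2}$ ($p{\left(V \right)} = 2 V 2 V = 4 V^{2}$)
$\left(11679 + 14545\right) + \left(p{\left(10 \right)} - 5\right) \left(-84\right) = \left(11679 + 14545\right) + \left(4 \cdot 10^{2} - 5\right) \left(-84\right) = 26224 + \left(4 \cdot 100 - 5\right) \left(-84\right) = 26224 + \left(400 - 5\right) \left(-84\right) = 26224 + 395 \left(-84\right) = 26224 - 33180 = -6956$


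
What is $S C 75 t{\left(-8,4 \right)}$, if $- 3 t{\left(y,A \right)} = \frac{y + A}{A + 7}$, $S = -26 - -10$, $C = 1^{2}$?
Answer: $- \frac{1600}{11} \approx -145.45$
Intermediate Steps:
$C = 1$
$S = -16$ ($S = -26 + 10 = -16$)
$t{\left(y,A \right)} = - \frac{A + y}{3 \left(7 + A\right)}$ ($t{\left(y,A \right)} = - \frac{\left(y + A\right) \frac{1}{A + 7}}{3} = - \frac{\left(A + y\right) \frac{1}{7 + A}}{3} = - \frac{\frac{1}{7 + A} \left(A + y\right)}{3} = - \frac{A + y}{3 \left(7 + A\right)}$)
$S C 75 t{\left(-8,4 \right)} = \left(-16\right) 1 \cdot 75 \frac{\left(-1\right) 4 - -8}{3 \left(7 + 4\right)} = \left(-16\right) 75 \frac{-4 + 8}{3 \cdot 11} = - 1200 \cdot \frac{1}{3} \cdot \frac{1}{11} \cdot 4 = \left(-1200\right) \frac{4}{33} = - \frac{1600}{11}$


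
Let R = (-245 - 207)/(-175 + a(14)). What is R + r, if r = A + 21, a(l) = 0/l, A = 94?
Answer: 20577/175 ≈ 117.58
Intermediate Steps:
a(l) = 0
R = 452/175 (R = (-245 - 207)/(-175 + 0) = -452/(-175) = -452*(-1/175) = 452/175 ≈ 2.5829)
r = 115 (r = 94 + 21 = 115)
R + r = 452/175 + 115 = 20577/175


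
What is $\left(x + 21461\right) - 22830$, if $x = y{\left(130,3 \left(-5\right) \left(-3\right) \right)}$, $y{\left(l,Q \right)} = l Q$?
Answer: $4481$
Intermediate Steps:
$y{\left(l,Q \right)} = Q l$
$x = 5850$ ($x = 3 \left(-5\right) \left(-3\right) 130 = \left(-15\right) \left(-3\right) 130 = 45 \cdot 130 = 5850$)
$\left(x + 21461\right) - 22830 = \left(5850 + 21461\right) - 22830 = 27311 - 22830 = 4481$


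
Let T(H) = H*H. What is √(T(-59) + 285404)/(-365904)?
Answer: -√288885/365904 ≈ -0.0014689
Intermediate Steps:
T(H) = H²
√(T(-59) + 285404)/(-365904) = √((-59)² + 285404)/(-365904) = √(3481 + 285404)*(-1/365904) = √288885*(-1/365904) = -√288885/365904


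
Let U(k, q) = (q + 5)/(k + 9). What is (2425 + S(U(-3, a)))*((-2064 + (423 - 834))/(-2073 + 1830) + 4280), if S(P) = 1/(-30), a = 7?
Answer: 1685376083/162 ≈ 1.0404e+7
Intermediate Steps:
U(k, q) = (5 + q)/(9 + k)
S(P) = -1/30
(2425 + S(U(-3, a)))*((-2064 + (423 - 834))/(-2073 + 1830) + 4280) = (2425 - 1/30)*((-2064 + (423 - 834))/(-2073 + 1830) + 4280) = 72749*((-2064 - 411)/(-243) + 4280)/30 = 72749*(-2475*(-1/243) + 4280)/30 = 72749*(275/27 + 4280)/30 = (72749/30)*(115835/27) = 1685376083/162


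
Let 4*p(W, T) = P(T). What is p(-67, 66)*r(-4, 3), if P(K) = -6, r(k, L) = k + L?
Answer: 3/2 ≈ 1.5000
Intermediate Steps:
r(k, L) = L + k
p(W, T) = -3/2 (p(W, T) = (1/4)*(-6) = -3/2)
p(-67, 66)*r(-4, 3) = -3*(3 - 4)/2 = -3/2*(-1) = 3/2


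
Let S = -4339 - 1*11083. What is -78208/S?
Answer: 39104/7711 ≈ 5.0712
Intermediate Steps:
S = -15422 (S = -4339 - 11083 = -15422)
-78208/S = -78208/(-15422) = -78208*(-1/15422) = 39104/7711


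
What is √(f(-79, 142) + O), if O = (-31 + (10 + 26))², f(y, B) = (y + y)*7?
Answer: I*√1081 ≈ 32.879*I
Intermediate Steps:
f(y, B) = 14*y (f(y, B) = (2*y)*7 = 14*y)
O = 25 (O = (-31 + 36)² = 5² = 25)
√(f(-79, 142) + O) = √(14*(-79) + 25) = √(-1106 + 25) = √(-1081) = I*√1081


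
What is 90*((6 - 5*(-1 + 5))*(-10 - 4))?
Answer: 17640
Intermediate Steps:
90*((6 - 5*(-1 + 5))*(-10 - 4)) = 90*((6 - 5*4)*(-14)) = 90*((6 - 20)*(-14)) = 90*(-14*(-14)) = 90*196 = 17640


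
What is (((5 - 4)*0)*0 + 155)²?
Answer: 24025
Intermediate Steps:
(((5 - 4)*0)*0 + 155)² = ((1*0)*0 + 155)² = (0*0 + 155)² = (0 + 155)² = 155² = 24025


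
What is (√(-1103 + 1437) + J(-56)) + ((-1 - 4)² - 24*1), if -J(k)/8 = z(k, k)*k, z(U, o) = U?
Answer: -25087 + √334 ≈ -25069.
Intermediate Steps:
J(k) = -8*k² (J(k) = -8*k*k = -8*k²)
(√(-1103 + 1437) + J(-56)) + ((-1 - 4)² - 24*1) = (√(-1103 + 1437) - 8*(-56)²) + ((-1 - 4)² - 24*1) = (√334 - 8*3136) + ((-5)² - 24) = (√334 - 25088) + (25 - 24) = (-25088 + √334) + 1 = -25087 + √334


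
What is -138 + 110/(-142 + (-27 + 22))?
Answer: -20396/147 ≈ -138.75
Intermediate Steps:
-138 + 110/(-142 + (-27 + 22)) = -138 + 110/(-142 - 5) = -138 + 110/(-147) = -138 - 1/147*110 = -138 - 110/147 = -20396/147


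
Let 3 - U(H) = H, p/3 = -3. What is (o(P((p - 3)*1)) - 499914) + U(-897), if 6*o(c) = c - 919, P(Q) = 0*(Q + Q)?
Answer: -2995003/6 ≈ -4.9917e+5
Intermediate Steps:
p = -9 (p = 3*(-3) = -9)
U(H) = 3 - H
P(Q) = 0 (P(Q) = 0*(2*Q) = 0)
o(c) = -919/6 + c/6 (o(c) = (c - 919)/6 = (-919 + c)/6 = -919/6 + c/6)
(o(P((p - 3)*1)) - 499914) + U(-897) = ((-919/6 + (1/6)*0) - 499914) + (3 - 1*(-897)) = ((-919/6 + 0) - 499914) + (3 + 897) = (-919/6 - 499914) + 900 = -3000403/6 + 900 = -2995003/6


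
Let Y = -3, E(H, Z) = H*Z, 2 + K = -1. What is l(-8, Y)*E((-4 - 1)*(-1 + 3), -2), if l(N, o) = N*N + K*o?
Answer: 1460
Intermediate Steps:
K = -3 (K = -2 - 1 = -3)
l(N, o) = N² - 3*o (l(N, o) = N*N - 3*o = N² - 3*o)
l(-8, Y)*E((-4 - 1)*(-1 + 3), -2) = ((-8)² - 3*(-3))*(((-4 - 1)*(-1 + 3))*(-2)) = (64 + 9)*(-5*2*(-2)) = 73*(-10*(-2)) = 73*20 = 1460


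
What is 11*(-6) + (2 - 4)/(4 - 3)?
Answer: -68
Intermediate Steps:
11*(-6) + (2 - 4)/(4 - 3) = -66 - 2/1 = -66 - 2*1 = -66 - 2 = -68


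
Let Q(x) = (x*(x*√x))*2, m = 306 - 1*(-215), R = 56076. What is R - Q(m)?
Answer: 56076 - 542882*√521 ≈ -1.2335e+7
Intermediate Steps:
m = 521 (m = 306 + 215 = 521)
Q(x) = 2*x^(5/2) (Q(x) = (x*x^(3/2))*2 = x^(5/2)*2 = 2*x^(5/2))
R - Q(m) = 56076 - 2*521^(5/2) = 56076 - 2*271441*√521 = 56076 - 542882*√521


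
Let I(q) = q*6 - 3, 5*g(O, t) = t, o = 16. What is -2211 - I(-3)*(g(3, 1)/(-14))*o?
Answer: -11079/5 ≈ -2215.8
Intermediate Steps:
g(O, t) = t/5
I(q) = -3 + 6*q (I(q) = 6*q - 3 = -3 + 6*q)
-2211 - I(-3)*(g(3, 1)/(-14))*o = -2211 - (-3 + 6*(-3))*(((⅕)*1)/(-14))*16 = -2211 - (-3 - 18)*((⅕)*(-1/14))*16 = -2211 - (-21*(-1/70))*16 = -2211 - 3*16/10 = -2211 - 1*24/5 = -2211 - 24/5 = -11079/5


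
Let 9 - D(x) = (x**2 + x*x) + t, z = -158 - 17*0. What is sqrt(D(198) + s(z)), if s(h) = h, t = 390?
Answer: I*sqrt(78947) ≈ 280.98*I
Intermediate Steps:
z = -158 (z = -158 + 0 = -158)
D(x) = -381 - 2*x**2 (D(x) = 9 - ((x**2 + x*x) + 390) = 9 - ((x**2 + x**2) + 390) = 9 - (2*x**2 + 390) = 9 - (390 + 2*x**2) = 9 + (-390 - 2*x**2) = -381 - 2*x**2)
sqrt(D(198) + s(z)) = sqrt((-381 - 2*198**2) - 158) = sqrt((-381 - 2*39204) - 158) = sqrt((-381 - 78408) - 158) = sqrt(-78789 - 158) = sqrt(-78947) = I*sqrt(78947)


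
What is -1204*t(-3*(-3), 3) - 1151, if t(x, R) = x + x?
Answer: -22823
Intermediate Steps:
t(x, R) = 2*x
-1204*t(-3*(-3), 3) - 1151 = -2408*(-3*(-3)) - 1151 = -2408*9 - 1151 = -1204*18 - 1151 = -21672 - 1151 = -22823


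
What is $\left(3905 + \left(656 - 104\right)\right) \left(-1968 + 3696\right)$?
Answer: $7701696$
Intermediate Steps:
$\left(3905 + \left(656 - 104\right)\right) \left(-1968 + 3696\right) = \left(3905 + \left(656 - 104\right)\right) 1728 = \left(3905 + 552\right) 1728 = 4457 \cdot 1728 = 7701696$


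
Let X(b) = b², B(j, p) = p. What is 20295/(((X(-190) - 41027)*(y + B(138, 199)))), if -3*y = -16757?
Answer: -60885/85503158 ≈ -0.00071208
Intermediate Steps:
y = 16757/3 (y = -⅓*(-16757) = 16757/3 ≈ 5585.7)
20295/(((X(-190) - 41027)*(y + B(138, 199)))) = 20295/((((-190)² - 41027)*(16757/3 + 199))) = 20295/(((36100 - 41027)*(17354/3))) = 20295/((-4927*17354/3)) = 20295/(-85503158/3) = 20295*(-3/85503158) = -60885/85503158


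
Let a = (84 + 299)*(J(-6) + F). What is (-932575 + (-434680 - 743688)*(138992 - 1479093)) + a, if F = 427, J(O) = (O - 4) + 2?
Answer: 1579131363070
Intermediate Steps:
J(O) = -2 + O (J(O) = (-4 + O) + 2 = -2 + O)
a = 160477 (a = (84 + 299)*((-2 - 6) + 427) = 383*(-8 + 427) = 383*419 = 160477)
(-932575 + (-434680 - 743688)*(138992 - 1479093)) + a = (-932575 + (-434680 - 743688)*(138992 - 1479093)) + 160477 = (-932575 - 1178368*(-1340101)) + 160477 = (-932575 + 1579132135168) + 160477 = 1579131202593 + 160477 = 1579131363070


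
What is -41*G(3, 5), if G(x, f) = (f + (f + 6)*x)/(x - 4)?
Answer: 1558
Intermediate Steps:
G(x, f) = (f + x*(6 + f))/(-4 + x) (G(x, f) = (f + (6 + f)*x)/(-4 + x) = (f + x*(6 + f))/(-4 + x))
-41*G(3, 5) = -41*(5 + 6*3 + 5*3)/(-4 + 3) = -41*(5 + 18 + 15)/(-1) = -(-41)*38 = -41*(-38) = 1558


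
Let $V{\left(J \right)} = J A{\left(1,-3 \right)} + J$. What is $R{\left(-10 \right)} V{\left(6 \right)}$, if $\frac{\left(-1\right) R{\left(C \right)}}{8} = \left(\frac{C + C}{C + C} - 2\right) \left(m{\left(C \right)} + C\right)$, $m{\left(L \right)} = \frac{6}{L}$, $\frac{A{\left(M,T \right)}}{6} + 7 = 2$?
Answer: $\frac{73776}{5} \approx 14755.0$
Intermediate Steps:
$A{\left(M,T \right)} = -30$ ($A{\left(M,T \right)} = -42 + 6 \cdot 2 = -42 + 12 = -30$)
$V{\left(J \right)} = - 29 J$ ($V{\left(J \right)} = J \left(-30\right) + J = - 30 J + J = - 29 J$)
$R{\left(C \right)} = 8 C + \frac{48}{C}$ ($R{\left(C \right)} = - 8 \left(\frac{C + C}{C + C} - 2\right) \left(\frac{6}{C} + C\right) = - 8 \left(\frac{2 C}{2 C} - 2\right) \left(C + \frac{6}{C}\right) = - 8 \left(2 C \frac{1}{2 C} - 2\right) \left(C + \frac{6}{C}\right) = - 8 \left(1 - 2\right) \left(C + \frac{6}{C}\right) = - 8 \left(- (C + \frac{6}{C})\right) = - 8 \left(- C - \frac{6}{C}\right) = 8 C + \frac{48}{C}$)
$R{\left(-10 \right)} V{\left(6 \right)} = \left(8 \left(-10\right) + \frac{48}{-10}\right) \left(\left(-29\right) 6\right) = \left(-80 + 48 \left(- \frac{1}{10}\right)\right) \left(-174\right) = \left(-80 - \frac{24}{5}\right) \left(-174\right) = \left(- \frac{424}{5}\right) \left(-174\right) = \frac{73776}{5}$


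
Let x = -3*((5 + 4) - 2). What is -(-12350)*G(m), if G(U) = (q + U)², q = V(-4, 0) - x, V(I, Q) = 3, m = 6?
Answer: 11115000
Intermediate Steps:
x = -21 (x = -3*(9 - 2) = -3*7 = -21)
q = 24 (q = 3 - 1*(-21) = 3 + 21 = 24)
G(U) = (24 + U)²
-(-12350)*G(m) = -(-12350)*(24 + 6)² = -(-12350)*30² = -(-12350)*900 = -247*(-45000) = 11115000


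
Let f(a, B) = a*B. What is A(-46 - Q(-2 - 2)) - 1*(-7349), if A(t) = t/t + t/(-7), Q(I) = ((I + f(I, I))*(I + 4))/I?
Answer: 51496/7 ≈ 7356.6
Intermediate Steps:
f(a, B) = B*a
Q(I) = (4 + I)*(I + I²)/I (Q(I) = ((I + I*I)*(I + 4))/I = ((I + I²)*(4 + I))/I = ((4 + I)*(I + I²))/I = (4 + I)*(I + I²)/I)
A(t) = 1 - t/7 (A(t) = 1 + t*(-⅐) = 1 - t/7)
A(-46 - Q(-2 - 2)) - 1*(-7349) = (1 - (-46 - (4 + (-2 - 2)² + 5*(-2 - 2)))/7) - 1*(-7349) = (1 - (-46 - (4 + (-4)² + 5*(-4)))/7) + 7349 = (1 - (-46 - (4 + 16 - 20))/7) + 7349 = (1 - (-46 - 1*0)/7) + 7349 = (1 - (-46 + 0)/7) + 7349 = (1 - ⅐*(-46)) + 7349 = (1 + 46/7) + 7349 = 53/7 + 7349 = 51496/7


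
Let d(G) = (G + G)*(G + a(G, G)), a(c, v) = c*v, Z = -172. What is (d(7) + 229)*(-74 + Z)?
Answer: -249198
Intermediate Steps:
d(G) = 2*G*(G + G²) (d(G) = (G + G)*(G + G*G) = (2*G)*(G + G²) = 2*G*(G + G²))
(d(7) + 229)*(-74 + Z) = (2*7²*(1 + 7) + 229)*(-74 - 172) = (2*49*8 + 229)*(-246) = (784 + 229)*(-246) = 1013*(-246) = -249198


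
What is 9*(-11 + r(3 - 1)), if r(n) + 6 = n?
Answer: -135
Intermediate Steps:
r(n) = -6 + n
9*(-11 + r(3 - 1)) = 9*(-11 + (-6 + (3 - 1))) = 9*(-11 + (-6 + 2)) = 9*(-11 - 4) = 9*(-15) = -135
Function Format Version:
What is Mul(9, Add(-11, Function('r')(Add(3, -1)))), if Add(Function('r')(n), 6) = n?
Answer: -135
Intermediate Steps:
Function('r')(n) = Add(-6, n)
Mul(9, Add(-11, Function('r')(Add(3, -1)))) = Mul(9, Add(-11, Add(-6, Add(3, -1)))) = Mul(9, Add(-11, Add(-6, 2))) = Mul(9, Add(-11, -4)) = Mul(9, -15) = -135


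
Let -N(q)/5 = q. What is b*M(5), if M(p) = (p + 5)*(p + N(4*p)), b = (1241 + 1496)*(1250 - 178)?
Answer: -2787360800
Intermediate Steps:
b = 2934064 (b = 2737*1072 = 2934064)
N(q) = -5*q
M(p) = -19*p*(5 + p) (M(p) = (p + 5)*(p - 20*p) = (5 + p)*(p - 20*p) = (5 + p)*(-19*p) = -19*p*(5 + p))
b*M(5) = 2934064*(19*5*(-5 - 1*5)) = 2934064*(19*5*(-5 - 5)) = 2934064*(19*5*(-10)) = 2934064*(-950) = -2787360800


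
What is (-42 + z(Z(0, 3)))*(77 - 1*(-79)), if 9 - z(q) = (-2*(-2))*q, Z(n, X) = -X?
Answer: -3276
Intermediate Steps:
z(q) = 9 - 4*q (z(q) = 9 - (-2*(-2))*q = 9 - 4*q)
(-42 + z(Z(0, 3)))*(77 - 1*(-79)) = (-42 + (9 - (-4)*3))*(77 - 1*(-79)) = (-42 + (9 - 4*(-3)))*(77 + 79) = (-42 + (9 + 12))*156 = (-42 + 21)*156 = -21*156 = -3276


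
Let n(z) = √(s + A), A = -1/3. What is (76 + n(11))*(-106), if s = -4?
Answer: -8056 - 106*I*√39/3 ≈ -8056.0 - 220.66*I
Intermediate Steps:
A = -⅓ (A = -1*⅓ = -⅓ ≈ -0.33333)
n(z) = I*√39/3 (n(z) = √(-4 - ⅓) = √(-13/3) = I*√39/3)
(76 + n(11))*(-106) = (76 + I*√39/3)*(-106) = -8056 - 106*I*√39/3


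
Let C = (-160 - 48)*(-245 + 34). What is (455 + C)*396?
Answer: 17559828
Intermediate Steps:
C = 43888 (C = -208*(-211) = 43888)
(455 + C)*396 = (455 + 43888)*396 = 44343*396 = 17559828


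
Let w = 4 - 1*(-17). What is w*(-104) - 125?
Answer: -2309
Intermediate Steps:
w = 21 (w = 4 + 17 = 21)
w*(-104) - 125 = 21*(-104) - 125 = -2184 - 125 = -2309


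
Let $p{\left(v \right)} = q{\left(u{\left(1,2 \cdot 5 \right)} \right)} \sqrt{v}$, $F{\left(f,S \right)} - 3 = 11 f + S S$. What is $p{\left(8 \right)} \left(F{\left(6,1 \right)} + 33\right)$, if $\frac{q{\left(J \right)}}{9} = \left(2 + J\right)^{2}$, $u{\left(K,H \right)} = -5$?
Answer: $16686 \sqrt{2} \approx 23598.0$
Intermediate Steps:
$F{\left(f,S \right)} = 3 + S^{2} + 11 f$ ($F{\left(f,S \right)} = 3 + \left(11 f + S S\right) = 3 + \left(11 f + S^{2}\right) = 3 + \left(S^{2} + 11 f\right) = 3 + S^{2} + 11 f$)
$q{\left(J \right)} = 9 \left(2 + J\right)^{2}$
$p{\left(v \right)} = 81 \sqrt{v}$ ($p{\left(v \right)} = 9 \left(2 - 5\right)^{2} \sqrt{v} = 9 \left(-3\right)^{2} \sqrt{v} = 9 \cdot 9 \sqrt{v} = 81 \sqrt{v}$)
$p{\left(8 \right)} \left(F{\left(6,1 \right)} + 33\right) = 81 \sqrt{8} \left(\left(3 + 1^{2} + 11 \cdot 6\right) + 33\right) = 81 \cdot 2 \sqrt{2} \left(\left(3 + 1 + 66\right) + 33\right) = 162 \sqrt{2} \left(70 + 33\right) = 162 \sqrt{2} \cdot 103 = 16686 \sqrt{2}$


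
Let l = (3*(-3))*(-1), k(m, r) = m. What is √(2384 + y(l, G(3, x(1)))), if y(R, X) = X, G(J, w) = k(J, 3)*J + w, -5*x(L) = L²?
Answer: 2*√14955/5 ≈ 48.916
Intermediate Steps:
x(L) = -L²/5
G(J, w) = w + J² (G(J, w) = J*J + w = J² + w = w + J²)
l = 9 (l = -9*(-1) = 9)
√(2384 + y(l, G(3, x(1)))) = √(2384 + (-⅕*1² + 3²)) = √(2384 + (-⅕*1 + 9)) = √(2384 + (-⅕ + 9)) = √(2384 + 44/5) = √(11964/5) = 2*√14955/5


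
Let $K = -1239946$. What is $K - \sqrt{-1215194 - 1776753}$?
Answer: $-1239946 - i \sqrt{2991947} \approx -1.2399 \cdot 10^{6} - 1729.7 i$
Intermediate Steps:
$K - \sqrt{-1215194 - 1776753} = -1239946 - \sqrt{-1215194 - 1776753} = -1239946 - \sqrt{-2991947} = -1239946 - i \sqrt{2991947}$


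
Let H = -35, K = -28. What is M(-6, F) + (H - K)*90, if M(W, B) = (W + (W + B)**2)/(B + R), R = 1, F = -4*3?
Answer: -7248/11 ≈ -658.91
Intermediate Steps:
F = -12
M(W, B) = (W + (B + W)**2)/(1 + B) (M(W, B) = (W + (W + B)**2)/(B + 1) = (W + (B + W)**2)/(1 + B))
M(-6, F) + (H - K)*90 = (-6 + (-12 - 6)**2)/(1 - 12) + (-35 - 1*(-28))*90 = (-6 + (-18)**2)/(-11) + (-35 + 28)*90 = -(-6 + 324)/11 - 7*90 = -1/11*318 - 630 = -318/11 - 630 = -7248/11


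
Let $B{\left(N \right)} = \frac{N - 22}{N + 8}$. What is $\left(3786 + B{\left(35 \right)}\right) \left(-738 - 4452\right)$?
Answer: $- \frac{844989090}{43} \approx -1.9651 \cdot 10^{7}$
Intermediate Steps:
$B{\left(N \right)} = \frac{-22 + N}{8 + N}$
$\left(3786 + B{\left(35 \right)}\right) \left(-738 - 4452\right) = \left(3786 + \frac{-22 + 35}{8 + 35}\right) \left(-738 - 4452\right) = \left(3786 + \frac{1}{43} \cdot 13\right) \left(-5190\right) = \left(3786 + \frac{13}{43}\right) \left(-5190\right) = \frac{162811}{43} \left(-5190\right) = - \frac{844989090}{43}$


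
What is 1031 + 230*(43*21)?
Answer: 208721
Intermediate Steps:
1031 + 230*(43*21) = 1031 + 230*903 = 1031 + 207690 = 208721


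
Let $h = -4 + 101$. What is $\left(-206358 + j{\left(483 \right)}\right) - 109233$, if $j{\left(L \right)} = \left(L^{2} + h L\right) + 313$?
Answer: $-35138$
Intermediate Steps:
$h = 97$
$j{\left(L \right)} = 313 + L^{2} + 97 L$ ($j{\left(L \right)} = \left(L^{2} + 97 L\right) + 313 = 313 + L^{2} + 97 L$)
$\left(-206358 + j{\left(483 \right)}\right) - 109233 = \left(-206358 + \left(313 + 483^{2} + 97 \cdot 483\right)\right) - 109233 = \left(-206358 + \left(313 + 233289 + 46851\right)\right) - 109233 = \left(-206358 + 280453\right) - 109233 = 74095 - 109233 = -35138$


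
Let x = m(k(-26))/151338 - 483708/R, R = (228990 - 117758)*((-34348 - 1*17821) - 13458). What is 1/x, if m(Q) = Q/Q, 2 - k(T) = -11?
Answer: 12553869682464/914809361 ≈ 13723.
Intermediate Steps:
k(T) = 13 (k(T) = 2 - 1*(-11) = 2 + 11 = 13)
m(Q) = 1
R = -7299822464 (R = 111232*((-34348 - 17821) - 13458) = 111232*(-52169 - 13458) = 111232*(-65627) = -7299822464)
x = 914809361/12553869682464 (x = 1/151338 - 483708/(-7299822464) = 1*(1/151338) - 483708*(-1/7299822464) = 1/151338 + 120927/1824955616 = 914809361/12553869682464 ≈ 7.2871e-5)
1/x = 1/(914809361/12553869682464) = 12553869682464/914809361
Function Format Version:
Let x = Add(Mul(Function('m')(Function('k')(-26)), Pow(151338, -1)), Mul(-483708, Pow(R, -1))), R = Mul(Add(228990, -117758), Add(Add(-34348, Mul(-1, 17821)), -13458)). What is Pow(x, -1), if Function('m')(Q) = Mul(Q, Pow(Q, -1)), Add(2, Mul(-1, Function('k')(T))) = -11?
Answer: Rational(12553869682464, 914809361) ≈ 13723.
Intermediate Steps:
Function('k')(T) = 13 (Function('k')(T) = Add(2, Mul(-1, -11)) = Add(2, 11) = 13)
Function('m')(Q) = 1
R = -7299822464 (R = Mul(111232, Add(Add(-34348, -17821), -13458)) = Mul(111232, Add(-52169, -13458)) = Mul(111232, -65627) = -7299822464)
x = Rational(914809361, 12553869682464) (x = Add(Mul(1, Pow(151338, -1)), Mul(-483708, Pow(-7299822464, -1))) = Add(Mul(1, Rational(1, 151338)), Mul(-483708, Rational(-1, 7299822464))) = Add(Rational(1, 151338), Rational(120927, 1824955616)) = Rational(914809361, 12553869682464) ≈ 7.2871e-5)
Pow(x, -1) = Pow(Rational(914809361, 12553869682464), -1) = Rational(12553869682464, 914809361)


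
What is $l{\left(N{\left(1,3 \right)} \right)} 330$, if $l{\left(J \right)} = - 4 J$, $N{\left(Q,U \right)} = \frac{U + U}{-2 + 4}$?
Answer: $-3960$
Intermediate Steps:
$N{\left(Q,U \right)} = U$ ($N{\left(Q,U \right)} = \frac{2 U}{2} = 2 U \frac{1}{2} = U$)
$l{\left(N{\left(1,3 \right)} \right)} 330 = \left(-4\right) 3 \cdot 330 = \left(-12\right) 330 = -3960$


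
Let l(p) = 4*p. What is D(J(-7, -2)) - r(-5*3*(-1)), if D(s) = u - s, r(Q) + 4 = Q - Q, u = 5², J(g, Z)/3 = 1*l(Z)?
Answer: 53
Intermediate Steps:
J(g, Z) = 12*Z (J(g, Z) = 3*(1*(4*Z)) = 3*(4*Z) = 12*Z)
u = 25
r(Q) = -4 (r(Q) = -4 + (Q - Q) = -4 + 0 = -4)
D(s) = 25 - s
D(J(-7, -2)) - r(-5*3*(-1)) = (25 - 12*(-2)) - 1*(-4) = (25 - 1*(-24)) + 4 = (25 + 24) + 4 = 49 + 4 = 53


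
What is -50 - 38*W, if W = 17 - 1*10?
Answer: -316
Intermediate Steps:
W = 7 (W = 17 - 10 = 7)
-50 - 38*W = -50 - 38*7 = -50 - 266 = -316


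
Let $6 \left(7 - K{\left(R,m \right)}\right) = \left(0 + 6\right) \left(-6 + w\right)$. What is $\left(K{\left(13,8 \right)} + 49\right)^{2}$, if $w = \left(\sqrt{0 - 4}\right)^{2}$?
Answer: $4356$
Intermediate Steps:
$w = -4$ ($w = \left(\sqrt{-4}\right)^{2} = \left(2 i\right)^{2} = -4$)
$K{\left(R,m \right)} = 17$ ($K{\left(R,m \right)} = 7 - \frac{\left(0 + 6\right) \left(-6 - 4\right)}{6} = 7 - \frac{6 \left(-10\right)}{6} = 7 - -10 = 7 + 10 = 17$)
$\left(K{\left(13,8 \right)} + 49\right)^{2} = \left(17 + 49\right)^{2} = 66^{2} = 4356$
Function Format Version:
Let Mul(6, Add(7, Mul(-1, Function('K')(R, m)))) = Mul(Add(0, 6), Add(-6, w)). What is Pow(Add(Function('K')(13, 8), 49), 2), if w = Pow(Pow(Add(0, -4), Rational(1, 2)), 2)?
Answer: 4356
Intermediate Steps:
w = -4 (w = Pow(Pow(-4, Rational(1, 2)), 2) = Pow(Mul(2, I), 2) = -4)
Function('K')(R, m) = 17 (Function('K')(R, m) = Add(7, Mul(Rational(-1, 6), Mul(Add(0, 6), Add(-6, -4)))) = Add(7, Mul(Rational(-1, 6), Mul(6, -10))) = Add(7, Mul(Rational(-1, 6), -60)) = Add(7, 10) = 17)
Pow(Add(Function('K')(13, 8), 49), 2) = Pow(Add(17, 49), 2) = Pow(66, 2) = 4356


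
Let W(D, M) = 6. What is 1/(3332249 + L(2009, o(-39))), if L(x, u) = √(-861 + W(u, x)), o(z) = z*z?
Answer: 3332249/11103883398856 - 3*I*√95/11103883398856 ≈ 3.001e-7 - 2.6333e-12*I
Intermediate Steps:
o(z) = z²
L(x, u) = 3*I*√95 (L(x, u) = √(-861 + 6) = √(-855) = 3*I*√95)
1/(3332249 + L(2009, o(-39))) = 1/(3332249 + 3*I*√95)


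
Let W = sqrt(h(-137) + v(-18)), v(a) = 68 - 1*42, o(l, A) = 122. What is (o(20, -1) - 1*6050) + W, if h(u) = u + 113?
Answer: -5928 + sqrt(2) ≈ -5926.6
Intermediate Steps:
h(u) = 113 + u
v(a) = 26 (v(a) = 68 - 42 = 26)
W = sqrt(2) (W = sqrt((113 - 137) + 26) = sqrt(-24 + 26) = sqrt(2) ≈ 1.4142)
(o(20, -1) - 1*6050) + W = (122 - 1*6050) + sqrt(2) = (122 - 6050) + sqrt(2) = -5928 + sqrt(2)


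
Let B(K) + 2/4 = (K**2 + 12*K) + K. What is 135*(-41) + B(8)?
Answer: -10735/2 ≈ -5367.5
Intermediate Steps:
B(K) = -1/2 + K**2 + 13*K (B(K) = -1/2 + ((K**2 + 12*K) + K) = -1/2 + (K**2 + 13*K) = -1/2 + K**2 + 13*K)
135*(-41) + B(8) = 135*(-41) + (-1/2 + 8**2 + 13*8) = -5535 + (-1/2 + 64 + 104) = -5535 + 335/2 = -10735/2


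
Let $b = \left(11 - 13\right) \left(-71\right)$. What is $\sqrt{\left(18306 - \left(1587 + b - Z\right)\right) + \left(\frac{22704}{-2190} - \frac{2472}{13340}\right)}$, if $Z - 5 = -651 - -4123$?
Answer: $\frac{6 \sqrt{32999497016090}}{243455} \approx 141.57$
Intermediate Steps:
$Z = 3477$ ($Z = 5 - -3472 = 5 + \left(-651 + 4123\right) = 5 + 3472 = 3477$)
$b = 142$ ($b = \left(-2\right) \left(-71\right) = 142$)
$\sqrt{\left(18306 - \left(1587 + b - Z\right)\right) + \left(\frac{22704}{-2190} - \frac{2472}{13340}\right)} = \sqrt{\left(18306 + \left(\left(69 \left(-23\right) - 142\right) + 3477\right)\right) + \left(\frac{22704}{-2190} - \frac{2472}{13340}\right)} = \sqrt{\left(18306 + \left(\left(-1587 - 142\right) + 3477\right)\right) + \left(22704 \left(- \frac{1}{2190}\right) - \frac{618}{3335}\right)} = \sqrt{\left(18306 + \left(-1729 + 3477\right)\right) - \frac{2569042}{243455}} = \sqrt{\left(18306 + 1748\right) - \frac{2569042}{243455}} = \sqrt{20054 - \frac{2569042}{243455}} = \sqrt{\frac{4879677528}{243455}} = \frac{6 \sqrt{32999497016090}}{243455}$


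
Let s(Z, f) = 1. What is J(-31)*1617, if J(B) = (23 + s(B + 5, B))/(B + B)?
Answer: -19404/31 ≈ -625.94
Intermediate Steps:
J(B) = 12/B (J(B) = (23 + 1)/(B + B) = 24/((2*B)) = 24*(1/(2*B)) = 12/B)
J(-31)*1617 = (12/(-31))*1617 = (12*(-1/31))*1617 = -12/31*1617 = -19404/31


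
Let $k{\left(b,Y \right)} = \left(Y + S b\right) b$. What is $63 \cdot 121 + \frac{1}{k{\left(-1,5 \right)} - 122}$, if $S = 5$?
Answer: $\frac{930005}{122} \approx 7623.0$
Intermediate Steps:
$k{\left(b,Y \right)} = b \left(Y + 5 b\right)$ ($k{\left(b,Y \right)} = \left(Y + 5 b\right) b = b \left(Y + 5 b\right)$)
$63 \cdot 121 + \frac{1}{k{\left(-1,5 \right)} - 122} = 63 \cdot 121 + \frac{1}{- (5 + 5 \left(-1\right)) - 122} = 7623 + \frac{1}{- (5 - 5) - 122} = 7623 + \frac{1}{\left(-1\right) 0 - 122} = 7623 + \frac{1}{0 - 122} = 7623 + \frac{1}{-122} = 7623 - \frac{1}{122} = \frac{930005}{122}$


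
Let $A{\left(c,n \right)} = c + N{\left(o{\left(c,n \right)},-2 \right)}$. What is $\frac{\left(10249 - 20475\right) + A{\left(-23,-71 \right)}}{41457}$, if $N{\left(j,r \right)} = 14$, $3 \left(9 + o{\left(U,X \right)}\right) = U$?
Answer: $- \frac{10235}{41457} \approx -0.24688$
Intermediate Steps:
$o{\left(U,X \right)} = -9 + \frac{U}{3}$
$A{\left(c,n \right)} = 14 + c$ ($A{\left(c,n \right)} = c + 14 = 14 + c$)
$\frac{\left(10249 - 20475\right) + A{\left(-23,-71 \right)}}{41457} = \frac{\left(10249 - 20475\right) + \left(14 - 23\right)}{41457} = \left(-10226 - 9\right) \frac{1}{41457} = \left(-10235\right) \frac{1}{41457} = - \frac{10235}{41457}$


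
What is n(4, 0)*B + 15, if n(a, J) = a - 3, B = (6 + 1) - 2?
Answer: 20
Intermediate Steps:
B = 5 (B = 7 - 2 = 5)
n(a, J) = -3 + a
n(4, 0)*B + 15 = (-3 + 4)*5 + 15 = 1*5 + 15 = 5 + 15 = 20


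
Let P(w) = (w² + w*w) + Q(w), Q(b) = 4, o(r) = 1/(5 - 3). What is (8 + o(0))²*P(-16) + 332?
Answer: 37613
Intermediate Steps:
o(r) = ½ (o(r) = 1/2 = ½)
P(w) = 4 + 2*w² (P(w) = (w² + w*w) + 4 = (w² + w²) + 4 = 2*w² + 4 = 4 + 2*w²)
(8 + o(0))²*P(-16) + 332 = (8 + ½)²*(4 + 2*(-16)²) + 332 = (17/2)²*(4 + 2*256) + 332 = 289*(4 + 512)/4 + 332 = (289/4)*516 + 332 = 37281 + 332 = 37613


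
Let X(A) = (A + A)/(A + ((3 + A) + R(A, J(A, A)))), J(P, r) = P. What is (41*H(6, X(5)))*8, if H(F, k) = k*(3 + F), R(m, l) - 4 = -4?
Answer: 29520/13 ≈ 2270.8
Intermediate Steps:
R(m, l) = 0 (R(m, l) = 4 - 4 = 0)
X(A) = 2*A/(3 + 2*A) (X(A) = (A + A)/(A + ((3 + A) + 0)) = (2*A)/(A + (3 + A)) = (2*A)/(3 + 2*A) = 2*A/(3 + 2*A))
(41*H(6, X(5)))*8 = (41*((2*5/(3 + 2*5))*(3 + 6)))*8 = (41*((2*5/(3 + 10))*9))*8 = (41*((2*5/13)*9))*8 = (41*((2*5*(1/13))*9))*8 = (41*((10/13)*9))*8 = (41*(90/13))*8 = (3690/13)*8 = 29520/13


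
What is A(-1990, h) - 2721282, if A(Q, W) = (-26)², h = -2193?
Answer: -2720606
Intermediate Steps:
A(Q, W) = 676
A(-1990, h) - 2721282 = 676 - 2721282 = -2720606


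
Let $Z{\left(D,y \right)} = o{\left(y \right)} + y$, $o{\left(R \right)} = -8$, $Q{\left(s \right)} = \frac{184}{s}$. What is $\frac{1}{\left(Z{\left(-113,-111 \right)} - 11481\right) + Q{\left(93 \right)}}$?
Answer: $- \frac{93}{1078616} \approx -8.6222 \cdot 10^{-5}$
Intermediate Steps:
$Z{\left(D,y \right)} = -8 + y$
$\frac{1}{\left(Z{\left(-113,-111 \right)} - 11481\right) + Q{\left(93 \right)}} = \frac{1}{\left(\left(-8 - 111\right) - 11481\right) + \frac{184}{93}} = \frac{1}{\left(-119 - 11481\right) + 184 \cdot \frac{1}{93}} = \frac{1}{-11600 + \frac{184}{93}} = \frac{1}{- \frac{1078616}{93}} = - \frac{93}{1078616}$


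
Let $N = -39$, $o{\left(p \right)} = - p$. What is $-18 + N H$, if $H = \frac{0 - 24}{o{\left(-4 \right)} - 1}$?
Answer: $294$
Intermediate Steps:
$H = -8$ ($H = \frac{0 - 24}{\left(-1\right) \left(-4\right) - 1} = - \frac{24}{4 - 1} = - \frac{24}{3} = \left(-24\right) \frac{1}{3} = -8$)
$-18 + N H = -18 - -312 = -18 + 312 = 294$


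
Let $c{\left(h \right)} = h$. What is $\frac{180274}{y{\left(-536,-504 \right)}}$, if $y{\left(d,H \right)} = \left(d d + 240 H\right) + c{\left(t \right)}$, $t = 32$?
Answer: $\frac{90137}{83184} \approx 1.0836$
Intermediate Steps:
$y{\left(d,H \right)} = 32 + d^{2} + 240 H$ ($y{\left(d,H \right)} = \left(d d + 240 H\right) + 32 = \left(d^{2} + 240 H\right) + 32 = 32 + d^{2} + 240 H$)
$\frac{180274}{y{\left(-536,-504 \right)}} = \frac{180274}{32 + \left(-536\right)^{2} + 240 \left(-504\right)} = \frac{180274}{32 + 287296 - 120960} = \frac{180274}{166368} = 180274 \cdot \frac{1}{166368} = \frac{90137}{83184}$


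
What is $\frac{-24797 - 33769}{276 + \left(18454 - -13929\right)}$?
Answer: $- \frac{58566}{32659} \approx -1.7933$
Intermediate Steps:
$\frac{-24797 - 33769}{276 + \left(18454 - -13929\right)} = - \frac{58566}{276 + \left(18454 + 13929\right)} = - \frac{58566}{276 + 32383} = - \frac{58566}{32659}$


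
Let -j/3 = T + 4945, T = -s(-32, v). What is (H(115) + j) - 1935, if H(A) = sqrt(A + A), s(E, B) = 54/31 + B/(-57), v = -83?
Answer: -9871879/589 + sqrt(230) ≈ -16745.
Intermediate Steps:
s(E, B) = 54/31 - B/57 (s(E, B) = 54*(1/31) + B*(-1/57) = 54/31 - B/57)
H(A) = sqrt(2)*sqrt(A) (H(A) = sqrt(2*A) = sqrt(2)*sqrt(A))
T = -5651/1767 (T = -(54/31 - 1/57*(-83)) = -(54/31 + 83/57) = -1*5651/1767 = -5651/1767 ≈ -3.1981)
j = -8732164/589 (j = -3*(-5651/1767 + 4945) = -3*8732164/1767 = -8732164/589 ≈ -14825.)
(H(115) + j) - 1935 = (sqrt(2)*sqrt(115) - 8732164/589) - 1935 = (sqrt(230) - 8732164/589) - 1935 = (-8732164/589 + sqrt(230)) - 1935 = -9871879/589 + sqrt(230)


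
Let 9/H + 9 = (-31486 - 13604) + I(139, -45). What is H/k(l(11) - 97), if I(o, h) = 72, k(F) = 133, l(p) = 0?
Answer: -1/665399 ≈ -1.5029e-6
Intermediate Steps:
H = -1/5003 (H = 9/(-9 + ((-31486 - 13604) + 72)) = 9/(-9 + (-45090 + 72)) = 9/(-9 - 45018) = 9/(-45027) = 9*(-1/45027) = -1/5003 ≈ -0.00019988)
H/k(l(11) - 97) = -1/5003/133 = -1/5003*1/133 = -1/665399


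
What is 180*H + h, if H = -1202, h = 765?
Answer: -215595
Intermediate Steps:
180*H + h = 180*(-1202) + 765 = -216360 + 765 = -215595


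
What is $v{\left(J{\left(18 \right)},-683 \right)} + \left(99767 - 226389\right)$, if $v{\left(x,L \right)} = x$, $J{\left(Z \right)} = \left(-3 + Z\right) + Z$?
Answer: $-126589$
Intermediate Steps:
$J{\left(Z \right)} = -3 + 2 Z$
$v{\left(J{\left(18 \right)},-683 \right)} + \left(99767 - 226389\right) = \left(-3 + 2 \cdot 18\right) + \left(99767 - 226389\right) = \left(-3 + 36\right) + \left(99767 - 226389\right) = 33 - 126622 = -126589$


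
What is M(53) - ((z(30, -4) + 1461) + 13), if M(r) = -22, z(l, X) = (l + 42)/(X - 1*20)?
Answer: -1493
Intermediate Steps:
z(l, X) = (42 + l)/(-20 + X) (z(l, X) = (42 + l)/(X - 20) = (42 + l)/(-20 + X))
M(53) - ((z(30, -4) + 1461) + 13) = -22 - (((42 + 30)/(-20 - 4) + 1461) + 13) = -22 - ((72/(-24) + 1461) + 13) = -22 - ((-1/24*72 + 1461) + 13) = -22 - ((-3 + 1461) + 13) = -22 - (1458 + 13) = -22 - 1*1471 = -22 - 1471 = -1493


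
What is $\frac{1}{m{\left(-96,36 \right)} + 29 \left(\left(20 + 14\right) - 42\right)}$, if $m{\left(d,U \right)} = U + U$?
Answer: $- \frac{1}{160} \approx -0.00625$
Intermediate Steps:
$m{\left(d,U \right)} = 2 U$
$\frac{1}{m{\left(-96,36 \right)} + 29 \left(\left(20 + 14\right) - 42\right)} = \frac{1}{2 \cdot 36 + 29 \left(\left(20 + 14\right) - 42\right)} = \frac{1}{72 + 29 \left(34 - 42\right)} = \frac{1}{72 + 29 \left(-8\right)} = \frac{1}{72 - 232} = \frac{1}{-160} = - \frac{1}{160}$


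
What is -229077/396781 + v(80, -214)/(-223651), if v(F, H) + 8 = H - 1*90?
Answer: -51109504455/88740467431 ≈ -0.57594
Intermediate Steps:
v(F, H) = -98 + H (v(F, H) = -8 + (H - 1*90) = -8 + (H - 90) = -8 + (-90 + H) = -98 + H)
-229077/396781 + v(80, -214)/(-223651) = -229077/396781 + (-98 - 214)/(-223651) = -229077*1/396781 - 312*(-1/223651) = -229077/396781 + 312/223651 = -51109504455/88740467431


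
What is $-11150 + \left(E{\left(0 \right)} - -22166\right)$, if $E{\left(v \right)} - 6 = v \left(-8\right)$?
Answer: $11022$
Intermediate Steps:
$E{\left(v \right)} = 6 - 8 v$ ($E{\left(v \right)} = 6 + v \left(-8\right) = 6 - 8 v$)
$-11150 + \left(E{\left(0 \right)} - -22166\right) = -11150 + \left(\left(6 - 0\right) - -22166\right) = -11150 + \left(\left(6 + 0\right) + 22166\right) = -11150 + \left(6 + 22166\right) = -11150 + 22172 = 11022$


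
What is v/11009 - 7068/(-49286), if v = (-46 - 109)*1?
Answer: 1846639/14278673 ≈ 0.12933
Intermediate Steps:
v = -155 (v = -155*1 = -155)
v/11009 - 7068/(-49286) = -155/11009 - 7068/(-49286) = -155*1/11009 - 7068*(-1/49286) = -155/11009 + 186/1297 = 1846639/14278673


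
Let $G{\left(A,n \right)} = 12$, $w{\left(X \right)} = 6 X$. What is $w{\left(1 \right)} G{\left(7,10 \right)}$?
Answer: $72$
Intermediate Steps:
$w{\left(1 \right)} G{\left(7,10 \right)} = 6 \cdot 1 \cdot 12 = 6 \cdot 12 = 72$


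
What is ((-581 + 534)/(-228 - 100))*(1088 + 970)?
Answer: 48363/164 ≈ 294.90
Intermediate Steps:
((-581 + 534)/(-228 - 100))*(1088 + 970) = -47/(-328)*2058 = -47*(-1/328)*2058 = (47/328)*2058 = 48363/164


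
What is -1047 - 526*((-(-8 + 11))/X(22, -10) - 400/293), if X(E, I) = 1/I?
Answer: -4719911/293 ≈ -16109.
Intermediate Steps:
-1047 - 526*((-(-8 + 11))/X(22, -10) - 400/293) = -1047 - 526*((-(-8 + 11))/(1/(-10)) - 400/293) = -1047 - 526*((-1*3)/(-1/10) - 400*1/293) = -1047 - 526*(-3*(-10) - 400/293) = -1047 - 526*(30 - 400/293) = -1047 - 526*8390/293 = -1047 - 4413140/293 = -4719911/293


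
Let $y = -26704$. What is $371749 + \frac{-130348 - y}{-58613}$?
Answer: $\frac{21789427781}{58613} \approx 3.7175 \cdot 10^{5}$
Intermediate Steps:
$371749 + \frac{-130348 - y}{-58613} = 371749 + \frac{-130348 - -26704}{-58613} = 371749 + \left(-130348 + 26704\right) \left(- \frac{1}{58613}\right) = 371749 - - \frac{103644}{58613} = 371749 + \frac{103644}{58613} = \frac{21789427781}{58613}$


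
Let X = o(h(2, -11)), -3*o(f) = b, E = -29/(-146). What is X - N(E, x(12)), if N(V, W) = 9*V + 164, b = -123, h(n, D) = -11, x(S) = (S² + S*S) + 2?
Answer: -18219/146 ≈ -124.79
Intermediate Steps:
x(S) = 2 + 2*S² (x(S) = (S² + S²) + 2 = 2*S² + 2 = 2 + 2*S²)
E = 29/146 (E = -29*(-1/146) = 29/146 ≈ 0.19863)
o(f) = 41 (o(f) = -⅓*(-123) = 41)
X = 41
N(V, W) = 164 + 9*V
X - N(E, x(12)) = 41 - (164 + 9*(29/146)) = 41 - (164 + 261/146) = 41 - 1*24205/146 = 41 - 24205/146 = -18219/146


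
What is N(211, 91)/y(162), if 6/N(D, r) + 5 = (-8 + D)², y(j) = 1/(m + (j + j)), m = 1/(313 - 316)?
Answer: 971/20602 ≈ 0.047131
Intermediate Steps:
m = -⅓ (m = 1/(-3) = -⅓ ≈ -0.33333)
y(j) = 1/(-⅓ + 2*j) (y(j) = 1/(-⅓ + (j + j)) = 1/(-⅓ + 2*j))
N(D, r) = 6/(-5 + (-8 + D)²)
N(211, 91)/y(162) = (6/(-5 + (-8 + 211)²))/((3/(-1 + 6*162))) = (6/(-5 + 203²))/((3/(-1 + 972))) = (6/(-5 + 41209))/((3/971)) = (6/41204)/((3*(1/971))) = (6*(1/41204))/(3/971) = (3/20602)*(971/3) = 971/20602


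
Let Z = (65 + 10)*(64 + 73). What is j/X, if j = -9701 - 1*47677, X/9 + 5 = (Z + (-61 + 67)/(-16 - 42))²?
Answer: -16084966/266361925737 ≈ -6.0388e-5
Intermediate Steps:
Z = 10275 (Z = 75*137 = 10275)
X = 799085777211/841 (X = -45 + 9*(10275 + (-61 + 67)/(-16 - 42))² = -45 + 9*(10275 + 6/(-58))² = -45 + 9*(10275 + 6*(-1/58))² = -45 + 9*(10275 - 3/29)² = -45 + 9*(297972/29)² = -45 + 9*(88787312784/841) = -45 + 799085815056/841 = 799085777211/841 ≈ 9.5016e+8)
j = -57378 (j = -9701 - 47677 = -57378)
j/X = -57378/799085777211/841 = -57378*841/799085777211 = -16084966/266361925737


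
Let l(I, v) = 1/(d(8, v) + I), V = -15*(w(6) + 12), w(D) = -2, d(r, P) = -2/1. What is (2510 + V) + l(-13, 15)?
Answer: 35399/15 ≈ 2359.9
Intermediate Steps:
d(r, P) = -2 (d(r, P) = -2*1 = -2)
V = -150 (V = -15*(-2 + 12) = -15*10 = -150)
l(I, v) = 1/(-2 + I)
(2510 + V) + l(-13, 15) = (2510 - 150) + 1/(-2 - 13) = 2360 + 1/(-15) = 2360 - 1/15 = 35399/15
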